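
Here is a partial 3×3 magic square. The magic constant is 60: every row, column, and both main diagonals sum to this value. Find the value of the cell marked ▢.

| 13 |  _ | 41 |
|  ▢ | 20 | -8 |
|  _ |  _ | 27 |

48

Using row 1: 13 + 41 + ? → (1,2) = 60 − 54 = 6.
Row 2: 20 + (-8) + ? = 60, so (2,1) = 48.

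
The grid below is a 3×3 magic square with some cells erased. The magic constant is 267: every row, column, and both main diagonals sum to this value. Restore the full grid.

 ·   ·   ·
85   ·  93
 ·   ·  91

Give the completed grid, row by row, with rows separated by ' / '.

87 97 83 / 85 89 93 / 95 81 91

Row 2 needs 267; the known cells sum to 178, so (2,2) = 89.
The remaining cell in column 3 is (1,3) = 267 − 184 = 83.
Main diagonal: 89 + 91 + ? = 267, so (1,1) = 87.
Anti-diagonal: 83 + 89 + ? = 267, so (3,1) = 95.
The remaining cell in row 1 is (1,2) = 267 − 170 = 97.
Row 3 must total 267; the given cells sum to 186, so (3,2) = 81.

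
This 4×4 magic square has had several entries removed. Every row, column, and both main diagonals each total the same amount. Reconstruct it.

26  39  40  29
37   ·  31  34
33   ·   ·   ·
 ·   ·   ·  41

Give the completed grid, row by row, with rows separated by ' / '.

26 39 40 29 / 37 32 31 34 / 33 36 35 30 / 38 27 28 41

Row 1 is already complete: 26 + 39 + 40 + 29 = 134, so that is the magic constant.
The remaining cell in row 2 is (2,2) = 134 − 102 = 32.
The remaining cell in column 1 is (4,1) = 134 − 96 = 38.
From column 4, 134 − (29 + 34 + 41) gives (3,4) = 30.
Main diagonal must total 134; the given cells sum to 99, so (3,3) = 35.
Anti-diagonal must total 134; the given cells sum to 98, so (3,2) = 36.
Using column 2: 39 + 32 + 36 + ? → (4,2) = 134 − 107 = 27.
Using column 3: 40 + 31 + 35 + ? → (4,3) = 134 − 106 = 28.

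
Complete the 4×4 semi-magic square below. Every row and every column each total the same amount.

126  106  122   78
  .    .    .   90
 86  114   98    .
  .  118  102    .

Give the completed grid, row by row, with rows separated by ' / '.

126 106 122 78 / 138 94 110 90 / 86 114 98 134 / 82 118 102 130

Row 1 is already complete: 126 + 106 + 122 + 78 = 432, so that is the magic constant.
The remaining cell in row 3 is (3,4) = 432 − 298 = 134.
Column 2 must total 432; the given cells sum to 338, so (2,2) = 94.
The remaining cell in column 3 is (2,3) = 432 − 322 = 110.
Column 4: 78 + 90 + 134 + ? = 432, so (4,4) = 130.
The remaining cell in row 2 is (2,1) = 432 − 294 = 138.
Row 4 needs 432; the known cells sum to 350, so (4,1) = 82.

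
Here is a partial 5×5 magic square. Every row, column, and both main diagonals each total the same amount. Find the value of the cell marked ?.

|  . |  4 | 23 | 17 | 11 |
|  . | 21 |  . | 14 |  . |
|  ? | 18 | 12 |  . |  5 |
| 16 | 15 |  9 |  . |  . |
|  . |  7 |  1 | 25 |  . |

Column 2 is complete and sums to 65; that is the magic constant.
Using row 1: 4 + 23 + 17 + 11 + ? → (1,1) = 65 − 55 = 10.
The remaining cell in column 3 is (2,3) = 65 − 45 = 20.
The remaining cell in anti-diagonal is (5,1) = 65 − 52 = 13.
The remaining cell in row 5 is (5,5) = 65 − 46 = 19.
The remaining cell in main diagonal is (4,4) = 65 − 62 = 3.
Using row 4: 16 + 15 + 9 + 3 + ? → (4,5) = 65 − 43 = 22.
Column 4: 17 + 14 + 3 + 25 + ? = 65, so (3,4) = 6.
Column 5 needs 65; the known cells sum to 57, so (2,5) = 8.
The remaining cell in row 2 is (2,1) = 65 − 63 = 2.
Using row 3: 18 + 12 + 6 + 5 + ? → (3,1) = 65 − 41 = 24.

24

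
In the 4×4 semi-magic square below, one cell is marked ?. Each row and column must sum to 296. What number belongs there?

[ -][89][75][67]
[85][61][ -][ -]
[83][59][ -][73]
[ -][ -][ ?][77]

Row 1 must total 296; the given cells sum to 231, so (1,1) = 65.
The remaining cell in row 3 is (3,3) = 296 − 215 = 81.
Column 1 needs 296; the known cells sum to 233, so (4,1) = 63.
From column 2, 296 − (89 + 61 + 59) gives (4,2) = 87.
Column 4: 67 + 73 + 77 + ? = 296, so (2,4) = 79.
From row 2, 296 − (85 + 61 + 79) gives (2,3) = 71.
From row 4, 296 − (63 + 87 + 77) gives (4,3) = 69.

69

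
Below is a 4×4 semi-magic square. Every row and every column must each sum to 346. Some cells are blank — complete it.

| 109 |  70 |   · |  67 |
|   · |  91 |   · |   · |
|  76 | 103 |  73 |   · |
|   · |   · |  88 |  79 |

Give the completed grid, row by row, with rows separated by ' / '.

109 70 100 67 / 64 91 85 106 / 76 103 73 94 / 97 82 88 79

From row 1, 346 − (109 + 70 + 67) gives (1,3) = 100.
Row 3 must total 346; the given cells sum to 252, so (3,4) = 94.
From column 2, 346 − (70 + 91 + 103) gives (4,2) = 82.
Column 3 needs 346; the known cells sum to 261, so (2,3) = 85.
The remaining cell in column 4 is (2,4) = 346 − 240 = 106.
Using row 2: 91 + 85 + 106 + ? → (2,1) = 346 − 282 = 64.
The remaining cell in row 4 is (4,1) = 346 − 249 = 97.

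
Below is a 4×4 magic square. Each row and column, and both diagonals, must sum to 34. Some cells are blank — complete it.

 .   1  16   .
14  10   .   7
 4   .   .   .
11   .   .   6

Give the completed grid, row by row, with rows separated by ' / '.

Row 2 needs 34; the known cells sum to 31, so (2,3) = 3.
Column 1 needs 34; the known cells sum to 29, so (1,1) = 5.
From main diagonal, 34 − (5 + 10 + 6) gives (3,3) = 13.
Row 1 must total 34; the given cells sum to 22, so (1,4) = 12.
From column 3, 34 − (16 + 3 + 13) gives (4,3) = 2.
Using column 4: 12 + 7 + 6 + ? → (3,4) = 34 − 25 = 9.
From anti-diagonal, 34 − (12 + 3 + 11) gives (3,2) = 8.
Row 4: 11 + 2 + 6 + ? = 34, so (4,2) = 15.

5 1 16 12 / 14 10 3 7 / 4 8 13 9 / 11 15 2 6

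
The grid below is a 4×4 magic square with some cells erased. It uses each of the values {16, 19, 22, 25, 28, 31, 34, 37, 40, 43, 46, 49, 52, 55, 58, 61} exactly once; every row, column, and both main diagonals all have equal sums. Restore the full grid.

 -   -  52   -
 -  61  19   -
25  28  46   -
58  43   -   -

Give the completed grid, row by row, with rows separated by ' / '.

31 22 52 49 / 40 61 19 34 / 25 28 46 55 / 58 43 37 16

The 16 entries sum to 616, so each line sums to 616/4 = 154.
The remaining cell in row 3 is (3,4) = 154 − 99 = 55.
The remaining cell in column 2 is (1,2) = 154 − 132 = 22.
The remaining cell in column 3 is (4,3) = 154 − 117 = 37.
Anti-diagonal: 19 + 28 + 58 + ? = 154, so (1,4) = 49.
From row 1, 154 − (22 + 52 + 49) gives (1,1) = 31.
Row 4 must total 154; the given cells sum to 138, so (4,4) = 16.
The remaining cell in column 1 is (2,1) = 154 − 114 = 40.
Column 4 needs 154; the known cells sum to 120, so (2,4) = 34.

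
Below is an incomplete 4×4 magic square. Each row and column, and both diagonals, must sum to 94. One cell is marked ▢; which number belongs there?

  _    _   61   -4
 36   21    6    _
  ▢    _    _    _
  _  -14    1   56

Using row 2: 36 + 21 + 6 + ? → (2,4) = 94 − 63 = 31.
Using row 4: -14 + 1 + 56 + ? → (4,1) = 94 − 43 = 51.
Column 3 needs 94; the known cells sum to 68, so (3,3) = 26.
Column 4: -4 + 31 + 56 + ? = 94, so (3,4) = 11.
Using main diagonal: 21 + 26 + 56 + ? → (1,1) = 94 − 103 = -9.
Using anti-diagonal: -4 + 6 + 51 + ? → (3,2) = 94 − 53 = 41.
From row 1, 94 − (-9 + 61 + (-4)) gives (1,2) = 46.
Using row 3: 41 + 26 + 11 + ? → (3,1) = 94 − 78 = 16.

16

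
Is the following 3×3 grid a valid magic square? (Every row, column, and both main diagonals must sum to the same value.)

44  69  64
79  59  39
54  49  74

Yes

Row 1: 44 + 69 + 64 = 177.
Row 2: 79 + 59 + 39 = 177.
Row 3: 54 + 49 + 74 = 177.
Column 1: 44 + 79 + 54 = 177.
Column 2: 69 + 59 + 49 = 177.
Column 3: 64 + 39 + 74 = 177.
Main diagonal: 44 + 59 + 74 = 177.
Anti-diagonal: 64 + 59 + 54 = 177.
All lines sum to 177.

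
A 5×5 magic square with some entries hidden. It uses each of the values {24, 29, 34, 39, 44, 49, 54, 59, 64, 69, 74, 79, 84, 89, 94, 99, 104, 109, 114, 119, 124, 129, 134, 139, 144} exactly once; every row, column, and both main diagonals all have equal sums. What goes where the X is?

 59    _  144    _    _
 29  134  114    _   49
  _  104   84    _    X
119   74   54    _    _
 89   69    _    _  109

The 25 entries sum to 2100, so each line sums to 2100/5 = 420.
Using row 2: 29 + 134 + 114 + 49 + ? → (2,4) = 420 − 326 = 94.
Column 1 must total 420; the given cells sum to 296, so (3,1) = 124.
Using column 2: 134 + 104 + 74 + 69 + ? → (1,2) = 420 − 381 = 39.
Column 3: 144 + 114 + 84 + 54 + ? = 420, so (5,3) = 24.
From main diagonal, 420 − (59 + 134 + 84 + 109) gives (4,4) = 34.
Anti-diagonal must total 420; the given cells sum to 341, so (1,5) = 79.
Row 1: 59 + 39 + 144 + 79 + ? = 420, so (1,4) = 99.
Row 4 needs 420; the known cells sum to 281, so (4,5) = 139.
Row 5 needs 420; the known cells sum to 291, so (5,4) = 129.
Column 4 must total 420; the given cells sum to 356, so (3,4) = 64.
Column 5 needs 420; the known cells sum to 376, so (3,5) = 44.

44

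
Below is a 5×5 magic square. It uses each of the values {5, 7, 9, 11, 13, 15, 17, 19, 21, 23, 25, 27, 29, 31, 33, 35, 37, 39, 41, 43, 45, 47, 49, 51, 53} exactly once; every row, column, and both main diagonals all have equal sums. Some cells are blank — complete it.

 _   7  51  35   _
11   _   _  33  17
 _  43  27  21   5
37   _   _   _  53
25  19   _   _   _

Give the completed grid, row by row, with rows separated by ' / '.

23 7 51 35 29 / 11 45 39 33 17 / 49 43 27 21 5 / 37 31 15 9 53 / 25 19 13 47 41

The 25 entries sum to 725, so each line sums to 725/5 = 145.
From row 3, 145 − (43 + 27 + 21 + 5) gives (3,1) = 49.
The remaining cell in column 1 is (1,1) = 145 − 122 = 23.
The remaining cell in row 1 is (1,5) = 145 − 116 = 29.
Column 5 must total 145; the given cells sum to 104, so (5,5) = 41.
Anti-diagonal must total 145; the given cells sum to 114, so (4,2) = 31.
Using column 2: 7 + 43 + 31 + 19 + ? → (2,2) = 145 − 100 = 45.
Main diagonal: 23 + 45 + 27 + 41 + ? = 145, so (4,4) = 9.
Using row 2: 11 + 45 + 33 + 17 + ? → (2,3) = 145 − 106 = 39.
Row 4 must total 145; the given cells sum to 130, so (4,3) = 15.
Column 3 must total 145; the given cells sum to 132, so (5,3) = 13.
The remaining cell in column 4 is (5,4) = 145 − 98 = 47.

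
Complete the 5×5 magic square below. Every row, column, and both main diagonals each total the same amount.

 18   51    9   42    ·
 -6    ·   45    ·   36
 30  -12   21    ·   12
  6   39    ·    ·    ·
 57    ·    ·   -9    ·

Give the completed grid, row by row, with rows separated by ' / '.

Column 1 is already complete: 18 + -6 + 30 + 6 + 57 = 105, so that is the magic constant.
The remaining cell in row 1 is (1,5) = 105 − 120 = -15.
Row 3 needs 105; the known cells sum to 51, so (3,4) = 54.
Anti-diagonal needs 105; the known cells sum to 102, so (2,4) = 3.
Row 2 needs 105; the known cells sum to 78, so (2,2) = 27.
From column 2, 105 − (51 + 27 + (-12) + 39) gives (5,2) = 0.
Column 4 must total 105; the given cells sum to 90, so (4,4) = 15.
Using main diagonal: 18 + 27 + 21 + 15 + ? → (5,5) = 105 − 81 = 24.
The remaining cell in row 5 is (5,3) = 105 − 72 = 33.
From column 3, 105 − (9 + 45 + 21 + 33) gives (4,3) = -3.
Column 5 needs 105; the known cells sum to 57, so (4,5) = 48.

18 51 9 42 -15 / -6 27 45 3 36 / 30 -12 21 54 12 / 6 39 -3 15 48 / 57 0 33 -9 24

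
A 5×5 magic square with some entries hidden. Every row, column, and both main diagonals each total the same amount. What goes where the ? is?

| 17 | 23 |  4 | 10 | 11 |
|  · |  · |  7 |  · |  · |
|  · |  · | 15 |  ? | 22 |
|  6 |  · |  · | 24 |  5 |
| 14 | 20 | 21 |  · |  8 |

16

Row 1 is complete and sums to 65; that is the magic constant.
Using row 5: 14 + 20 + 21 + 8 + ? → (5,4) = 65 − 63 = 2.
Column 3 needs 65; the known cells sum to 47, so (4,3) = 18.
The remaining cell in column 5 is (2,5) = 65 − 46 = 19.
Main diagonal needs 65; the known cells sum to 64, so (2,2) = 1.
The remaining cell in row 4 is (4,2) = 65 − 53 = 12.
Column 2: 23 + 1 + 12 + 20 + ? = 65, so (3,2) = 9.
Anti-diagonal must total 65; the given cells sum to 52, so (2,4) = 13.
Row 2 needs 65; the known cells sum to 40, so (2,1) = 25.
Column 1 must total 65; the given cells sum to 62, so (3,1) = 3.
The remaining cell in column 4 is (3,4) = 65 − 49 = 16.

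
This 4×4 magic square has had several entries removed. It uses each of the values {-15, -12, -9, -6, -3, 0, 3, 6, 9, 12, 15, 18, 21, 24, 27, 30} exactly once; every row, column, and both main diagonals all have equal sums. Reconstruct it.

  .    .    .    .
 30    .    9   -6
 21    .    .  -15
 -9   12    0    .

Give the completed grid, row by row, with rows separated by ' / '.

The 16 entries sum to 120, so each line sums to 120/4 = 30.
From row 2, 30 − (30 + 9 + (-6)) gives (2,2) = -3.
Row 4 needs 30; the known cells sum to 3, so (4,4) = 27.
Column 1 needs 30; the known cells sum to 42, so (1,1) = -12.
Column 4 needs 30; the known cells sum to 6, so (1,4) = 24.
From main diagonal, 30 − (-12 + (-3) + 27) gives (3,3) = 18.
From anti-diagonal, 30 − (24 + 9 + (-9)) gives (3,2) = 6.
Column 2 needs 30; the known cells sum to 15, so (1,2) = 15.
Using column 3: 9 + 18 + 0 + ? → (1,3) = 30 − 27 = 3.

-12 15 3 24 / 30 -3 9 -6 / 21 6 18 -15 / -9 12 0 27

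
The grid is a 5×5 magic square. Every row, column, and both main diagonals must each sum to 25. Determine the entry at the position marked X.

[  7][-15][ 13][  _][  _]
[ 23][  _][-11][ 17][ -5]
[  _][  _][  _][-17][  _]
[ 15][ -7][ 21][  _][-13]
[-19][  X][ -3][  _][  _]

19

Row 2 needs 25; the known cells sum to 24, so (2,2) = 1.
Using row 4: 15 + (-7) + 21 + (-13) + ? → (4,4) = 25 − 16 = 9.
Using column 1: 7 + 23 + 15 + (-19) + ? → (3,1) = 25 − 26 = -1.
The remaining cell in column 3 is (3,3) = 25 − 20 = 5.
Using main diagonal: 7 + 1 + 5 + 9 + ? → (5,5) = 25 − 22 = 3.
Anti-diagonal needs 25; the known cells sum to -4, so (1,5) = 29.
The remaining cell in row 1 is (1,4) = 25 − 34 = -9.
Using column 4: -9 + 17 + (-17) + 9 + ? → (5,4) = 25 − 0 = 25.
The remaining cell in column 5 is (3,5) = 25 − 14 = 11.
Row 3 must total 25; the given cells sum to -2, so (3,2) = 27.
From row 5, 25 − (-19 + (-3) + 25 + 3) gives (5,2) = 19.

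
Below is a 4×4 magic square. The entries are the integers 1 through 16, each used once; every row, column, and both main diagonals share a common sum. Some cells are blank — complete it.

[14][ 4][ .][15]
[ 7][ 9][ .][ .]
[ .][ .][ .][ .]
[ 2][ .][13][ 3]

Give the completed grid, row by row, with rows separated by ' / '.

The entries are 1 through 16, which sum to 136, so each line sums to 136/4 = 34.
Row 1 must total 34; the given cells sum to 33, so (1,3) = 1.
Using row 4: 2 + 13 + 3 + ? → (4,2) = 34 − 18 = 16.
Column 1: 14 + 7 + 2 + ? = 34, so (3,1) = 11.
Column 2 must total 34; the given cells sum to 29, so (3,2) = 5.
Main diagonal needs 34; the known cells sum to 26, so (3,3) = 8.
Anti-diagonal must total 34; the given cells sum to 22, so (2,3) = 12.
Row 2: 7 + 9 + 12 + ? = 34, so (2,4) = 6.
Row 3 must total 34; the given cells sum to 24, so (3,4) = 10.

14 4 1 15 / 7 9 12 6 / 11 5 8 10 / 2 16 13 3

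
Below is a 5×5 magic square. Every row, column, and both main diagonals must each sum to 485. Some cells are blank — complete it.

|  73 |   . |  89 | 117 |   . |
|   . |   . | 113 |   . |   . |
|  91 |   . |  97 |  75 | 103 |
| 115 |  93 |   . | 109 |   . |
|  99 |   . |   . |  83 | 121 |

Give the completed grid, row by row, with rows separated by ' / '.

Row 3 needs 485; the known cells sum to 366, so (3,2) = 119.
From column 1, 485 − (73 + 91 + 115 + 99) gives (2,1) = 107.
Column 4: 117 + 75 + 109 + 83 + ? = 485, so (2,4) = 101.
The remaining cell in main diagonal is (2,2) = 485 − 400 = 85.
The remaining cell in anti-diagonal is (1,5) = 485 − 390 = 95.
Row 1: 73 + 89 + 117 + 95 + ? = 485, so (1,2) = 111.
From row 2, 485 − (107 + 85 + 113 + 101) gives (2,5) = 79.
From column 2, 485 − (111 + 85 + 119 + 93) gives (5,2) = 77.
Column 5 needs 485; the known cells sum to 398, so (4,5) = 87.
Row 4 needs 485; the known cells sum to 404, so (4,3) = 81.
Using row 5: 99 + 77 + 83 + 121 + ? → (5,3) = 485 − 380 = 105.

73 111 89 117 95 / 107 85 113 101 79 / 91 119 97 75 103 / 115 93 81 109 87 / 99 77 105 83 121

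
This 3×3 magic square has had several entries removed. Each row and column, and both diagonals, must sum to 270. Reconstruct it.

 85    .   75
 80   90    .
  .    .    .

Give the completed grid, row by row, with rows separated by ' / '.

From row 1, 270 − (85 + 75) gives (1,2) = 110.
Row 2: 80 + 90 + ? = 270, so (2,3) = 100.
Column 1 must total 270; the given cells sum to 165, so (3,1) = 105.
From column 2, 270 − (110 + 90) gives (3,2) = 70.
From column 3, 270 − (75 + 100) gives (3,3) = 95.

85 110 75 / 80 90 100 / 105 70 95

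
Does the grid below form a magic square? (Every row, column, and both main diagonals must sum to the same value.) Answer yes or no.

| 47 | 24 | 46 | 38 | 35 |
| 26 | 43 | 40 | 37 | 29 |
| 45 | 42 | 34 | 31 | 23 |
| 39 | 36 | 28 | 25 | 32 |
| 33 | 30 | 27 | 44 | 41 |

Row 1: 47 + 24 + 46 + 38 + 35 = 190.
Row 2: 26 + 43 + 40 + 37 + 29 = 175.
Row 3: 45 + 42 + 34 + 31 + 23 = 175.
Row 4: 39 + 36 + 28 + 25 + 32 = 160.
Row 5: 33 + 30 + 27 + 44 + 41 = 175.
Column 1: 47 + 26 + 45 + 39 + 33 = 190.
Column 2: 24 + 43 + 42 + 36 + 30 = 175.
Column 3: 46 + 40 + 34 + 28 + 27 = 175.
Column 4: 38 + 37 + 31 + 25 + 44 = 175.
Column 5: 35 + 29 + 23 + 32 + 41 = 160.
Main diagonal: 47 + 43 + 34 + 25 + 41 = 190.
Anti-diagonal: 35 + 37 + 34 + 36 + 33 = 175.

No — main diagonal sums to 190 but column 4 sums to 175.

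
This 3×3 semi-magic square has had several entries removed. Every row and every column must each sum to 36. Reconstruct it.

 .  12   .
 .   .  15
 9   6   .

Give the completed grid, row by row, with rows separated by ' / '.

24 12 0 / 3 18 15 / 9 6 21

Using row 3: 9 + 6 + ? → (3,3) = 36 − 15 = 21.
Column 2 needs 36; the known cells sum to 18, so (2,2) = 18.
From column 3, 36 − (15 + 21) gives (1,3) = 0.
Row 1 needs 36; the known cells sum to 12, so (1,1) = 24.
Row 2: 18 + 15 + ? = 36, so (2,1) = 3.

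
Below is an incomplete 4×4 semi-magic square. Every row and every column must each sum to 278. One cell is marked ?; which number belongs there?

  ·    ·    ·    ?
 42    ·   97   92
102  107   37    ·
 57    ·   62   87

Row 2 must total 278; the given cells sum to 231, so (2,2) = 47.
From row 3, 278 − (102 + 107 + 37) gives (3,4) = 32.
Using row 4: 57 + 62 + 87 + ? → (4,2) = 278 − 206 = 72.
The remaining cell in column 1 is (1,1) = 278 − 201 = 77.
From column 2, 278 − (47 + 107 + 72) gives (1,2) = 52.
From column 3, 278 − (97 + 37 + 62) gives (1,3) = 82.
From column 4, 278 − (92 + 32 + 87) gives (1,4) = 67.

67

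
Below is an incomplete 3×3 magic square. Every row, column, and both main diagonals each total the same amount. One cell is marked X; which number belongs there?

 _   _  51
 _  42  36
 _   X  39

54

Column 3 is complete and sums to 126; that is the magic constant.
Row 2 must total 126; the given cells sum to 78, so (2,1) = 48.
The remaining cell in main diagonal is (1,1) = 126 − 81 = 45.
Anti-diagonal needs 126; the known cells sum to 93, so (3,1) = 33.
Row 1 needs 126; the known cells sum to 96, so (1,2) = 30.
Row 3 needs 126; the known cells sum to 72, so (3,2) = 54.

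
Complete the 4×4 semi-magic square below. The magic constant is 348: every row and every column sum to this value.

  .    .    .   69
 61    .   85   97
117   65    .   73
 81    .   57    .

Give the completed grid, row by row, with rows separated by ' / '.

89 77 113 69 / 61 105 85 97 / 117 65 93 73 / 81 101 57 109

Row 2 needs 348; the known cells sum to 243, so (2,2) = 105.
Row 3 needs 348; the known cells sum to 255, so (3,3) = 93.
From column 1, 348 − (61 + 117 + 81) gives (1,1) = 89.
The remaining cell in column 3 is (1,3) = 348 − 235 = 113.
Using column 4: 69 + 97 + 73 + ? → (4,4) = 348 − 239 = 109.
From row 1, 348 − (89 + 113 + 69) gives (1,2) = 77.
Using row 4: 81 + 57 + 109 + ? → (4,2) = 348 − 247 = 101.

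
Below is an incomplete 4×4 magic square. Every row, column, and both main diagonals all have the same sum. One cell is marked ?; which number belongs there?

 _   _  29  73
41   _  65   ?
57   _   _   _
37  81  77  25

53

Row 4 is complete and sums to 220; that is the magic constant.
Column 1 must total 220; the given cells sum to 135, so (1,1) = 85.
Column 3: 29 + 65 + 77 + ? = 220, so (3,3) = 49.
Using main diagonal: 85 + 49 + 25 + ? → (2,2) = 220 − 159 = 61.
The remaining cell in anti-diagonal is (3,2) = 220 − 175 = 45.
Using row 1: 85 + 29 + 73 + ? → (1,2) = 220 − 187 = 33.
The remaining cell in row 2 is (2,4) = 220 − 167 = 53.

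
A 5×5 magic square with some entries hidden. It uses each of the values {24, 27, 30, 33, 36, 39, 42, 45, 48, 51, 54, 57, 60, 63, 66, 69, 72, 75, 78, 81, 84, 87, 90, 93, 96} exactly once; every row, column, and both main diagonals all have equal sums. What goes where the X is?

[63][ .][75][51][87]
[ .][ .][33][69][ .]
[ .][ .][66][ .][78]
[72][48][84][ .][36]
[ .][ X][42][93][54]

The 25 entries sum to 1500, so each line sums to 1500/5 = 300.
Row 1: 63 + 75 + 51 + 87 + ? = 300, so (1,2) = 24.
The remaining cell in row 4 is (4,4) = 300 − 240 = 60.
Column 4: 51 + 69 + 60 + 93 + ? = 300, so (3,4) = 27.
The remaining cell in column 5 is (2,5) = 300 − 255 = 45.
Using main diagonal: 63 + 66 + 60 + 54 + ? → (2,2) = 300 − 243 = 57.
From anti-diagonal, 300 − (87 + 69 + 66 + 48) gives (5,1) = 30.
Using row 2: 57 + 33 + 69 + 45 + ? → (2,1) = 300 − 204 = 96.
From row 5, 300 − (30 + 42 + 93 + 54) gives (5,2) = 81.

81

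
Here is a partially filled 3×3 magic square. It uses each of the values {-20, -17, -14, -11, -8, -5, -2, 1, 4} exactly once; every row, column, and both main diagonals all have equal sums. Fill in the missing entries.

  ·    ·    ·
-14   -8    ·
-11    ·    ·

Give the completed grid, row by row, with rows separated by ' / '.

The 9 entries sum to -72, so each line sums to -72/3 = -24.
Row 2 needs -24; the known cells sum to -22, so (2,3) = -2.
Using column 1: -14 + (-11) + ? → (1,1) = -24 − (-25) = 1.
Main diagonal must total -24; the given cells sum to -7, so (3,3) = -17.
From anti-diagonal, -24 − (-8 + (-11)) gives (1,3) = -5.
Row 1: 1 + (-5) + ? = -24, so (1,2) = -20.
Row 3 needs -24; the known cells sum to -28, so (3,2) = 4.

1 -20 -5 / -14 -8 -2 / -11 4 -17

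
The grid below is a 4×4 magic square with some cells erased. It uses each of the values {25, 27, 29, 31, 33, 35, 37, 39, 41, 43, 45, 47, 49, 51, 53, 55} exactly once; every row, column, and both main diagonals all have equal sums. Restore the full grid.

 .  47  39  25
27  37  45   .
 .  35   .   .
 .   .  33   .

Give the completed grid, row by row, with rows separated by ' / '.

49 47 39 25 / 27 37 45 51 / 29 35 43 53 / 55 41 33 31

The 16 entries sum to 640, so each line sums to 640/4 = 160.
The remaining cell in row 1 is (1,1) = 160 − 111 = 49.
Using row 2: 27 + 37 + 45 + ? → (2,4) = 160 − 109 = 51.
From column 2, 160 − (47 + 37 + 35) gives (4,2) = 41.
From column 3, 160 − (39 + 45 + 33) gives (3,3) = 43.
The remaining cell in main diagonal is (4,4) = 160 − 129 = 31.
Anti-diagonal must total 160; the given cells sum to 105, so (4,1) = 55.
Column 1: 49 + 27 + 55 + ? = 160, so (3,1) = 29.
Column 4: 25 + 51 + 31 + ? = 160, so (3,4) = 53.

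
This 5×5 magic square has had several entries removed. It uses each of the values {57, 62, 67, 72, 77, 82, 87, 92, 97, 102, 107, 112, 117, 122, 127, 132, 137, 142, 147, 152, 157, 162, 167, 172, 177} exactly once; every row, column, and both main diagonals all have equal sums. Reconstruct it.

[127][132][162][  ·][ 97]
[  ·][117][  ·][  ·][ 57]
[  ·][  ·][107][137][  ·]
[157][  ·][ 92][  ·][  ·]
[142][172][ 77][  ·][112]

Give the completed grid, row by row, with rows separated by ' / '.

The 25 entries sum to 2925, so each line sums to 2925/5 = 585.
Row 1: 127 + 132 + 162 + 97 + ? = 585, so (1,4) = 67.
From row 5, 585 − (142 + 172 + 77 + 112) gives (5,4) = 82.
Column 3 needs 585; the known cells sum to 438, so (2,3) = 147.
Using main diagonal: 127 + 117 + 107 + 112 + ? → (4,4) = 585 − 463 = 122.
The remaining cell in column 4 is (2,4) = 585 − 408 = 177.
Anti-diagonal needs 585; the known cells sum to 523, so (4,2) = 62.
Row 2: 117 + 147 + 177 + 57 + ? = 585, so (2,1) = 87.
Row 4: 157 + 62 + 92 + 122 + ? = 585, so (4,5) = 152.
Using column 1: 127 + 87 + 157 + 142 + ? → (3,1) = 585 − 513 = 72.
Column 2: 132 + 117 + 62 + 172 + ? = 585, so (3,2) = 102.
Column 5 must total 585; the given cells sum to 418, so (3,5) = 167.

127 132 162 67 97 / 87 117 147 177 57 / 72 102 107 137 167 / 157 62 92 122 152 / 142 172 77 82 112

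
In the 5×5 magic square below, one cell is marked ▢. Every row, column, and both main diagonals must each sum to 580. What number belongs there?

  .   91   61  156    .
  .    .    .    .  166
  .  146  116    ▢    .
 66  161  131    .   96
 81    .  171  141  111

86

From row 4, 580 − (66 + 161 + 131 + 96) gives (4,4) = 126.
From row 5, 580 − (81 + 171 + 141 + 111) gives (5,2) = 76.
The remaining cell in column 2 is (2,2) = 580 − 474 = 106.
Column 3 needs 580; the known cells sum to 479, so (2,3) = 101.
The remaining cell in main diagonal is (1,1) = 580 − 459 = 121.
Using row 1: 121 + 91 + 61 + 156 + ? → (1,5) = 580 − 429 = 151.
Column 5 must total 580; the given cells sum to 524, so (3,5) = 56.
From anti-diagonal, 580 − (151 + 116 + 161 + 81) gives (2,4) = 71.
Row 2 must total 580; the given cells sum to 444, so (2,1) = 136.
Column 1 must total 580; the given cells sum to 404, so (3,1) = 176.
Using column 4: 156 + 71 + 126 + 141 + ? → (3,4) = 580 − 494 = 86.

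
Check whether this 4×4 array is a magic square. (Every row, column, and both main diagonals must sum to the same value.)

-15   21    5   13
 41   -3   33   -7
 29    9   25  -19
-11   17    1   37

Row 1: -15 + 21 + 5 + 13 = 24.
Row 2: 41 + (-3) + 33 + (-7) = 64.
Row 3: 29 + 9 + 25 + (-19) = 44.
Row 4: -11 + 17 + 1 + 37 = 44.
Column 1: -15 + 41 + 29 + (-11) = 44.
Column 2: 21 + (-3) + 9 + 17 = 44.
Column 3: 5 + 33 + 25 + 1 = 64.
Column 4: 13 + (-7) + (-19) + 37 = 24.
Main diagonal: -15 + (-3) + 25 + 37 = 44.
Anti-diagonal: 13 + 33 + 9 + (-11) = 44.

No — row 4 sums to 44 but column 4 sums to 24.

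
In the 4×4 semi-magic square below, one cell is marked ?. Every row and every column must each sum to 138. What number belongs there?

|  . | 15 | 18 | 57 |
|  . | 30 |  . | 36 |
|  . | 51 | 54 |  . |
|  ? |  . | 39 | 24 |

33

Row 1 needs 138; the known cells sum to 90, so (1,1) = 48.
Column 2 must total 138; the given cells sum to 96, so (4,2) = 42.
From column 3, 138 − (18 + 54 + 39) gives (2,3) = 27.
Column 4 needs 138; the known cells sum to 117, so (3,4) = 21.
Using row 2: 30 + 27 + 36 + ? → (2,1) = 138 − 93 = 45.
Row 3: 51 + 54 + 21 + ? = 138, so (3,1) = 12.
Row 4: 42 + 39 + 24 + ? = 138, so (4,1) = 33.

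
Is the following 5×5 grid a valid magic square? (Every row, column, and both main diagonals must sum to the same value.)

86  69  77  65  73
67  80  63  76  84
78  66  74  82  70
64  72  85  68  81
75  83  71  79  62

Row 1: 86 + 69 + 77 + 65 + 73 = 370.
Row 2: 67 + 80 + 63 + 76 + 84 = 370.
Row 3: 78 + 66 + 74 + 82 + 70 = 370.
Row 4: 64 + 72 + 85 + 68 + 81 = 370.
Row 5: 75 + 83 + 71 + 79 + 62 = 370.
Column 1: 86 + 67 + 78 + 64 + 75 = 370.
Column 2: 69 + 80 + 66 + 72 + 83 = 370.
Column 3: 77 + 63 + 74 + 85 + 71 = 370.
Column 4: 65 + 76 + 82 + 68 + 79 = 370.
Column 5: 73 + 84 + 70 + 81 + 62 = 370.
Main diagonal: 86 + 80 + 74 + 68 + 62 = 370.
Anti-diagonal: 73 + 76 + 74 + 72 + 75 = 370.
All lines sum to 370.

Yes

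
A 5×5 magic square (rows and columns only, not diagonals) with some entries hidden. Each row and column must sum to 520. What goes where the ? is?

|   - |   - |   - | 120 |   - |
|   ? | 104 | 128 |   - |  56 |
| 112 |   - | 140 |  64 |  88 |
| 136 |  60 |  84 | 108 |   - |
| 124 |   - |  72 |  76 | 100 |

Row 3 needs 520; the known cells sum to 404, so (3,2) = 116.
From row 4, 520 − (136 + 60 + 84 + 108) gives (4,5) = 132.
Row 5 must total 520; the given cells sum to 372, so (5,2) = 148.
The remaining cell in column 2 is (1,2) = 520 − 428 = 92.
The remaining cell in column 3 is (1,3) = 520 − 424 = 96.
Column 4 needs 520; the known cells sum to 368, so (2,4) = 152.
The remaining cell in column 5 is (1,5) = 520 − 376 = 144.
The remaining cell in row 1 is (1,1) = 520 − 452 = 68.
The remaining cell in row 2 is (2,1) = 520 − 440 = 80.

80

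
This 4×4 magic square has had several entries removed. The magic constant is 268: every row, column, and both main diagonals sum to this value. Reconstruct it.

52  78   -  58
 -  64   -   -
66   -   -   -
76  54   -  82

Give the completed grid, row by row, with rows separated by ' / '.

52 78 80 58 / 74 64 62 68 / 66 72 70 60 / 76 54 56 82

The remaining cell in row 1 is (1,3) = 268 − 188 = 80.
The remaining cell in row 4 is (4,3) = 268 − 212 = 56.
The remaining cell in column 1 is (2,1) = 268 − 194 = 74.
Column 2: 78 + 64 + 54 + ? = 268, so (3,2) = 72.
Main diagonal: 52 + 64 + 82 + ? = 268, so (3,3) = 70.
Using anti-diagonal: 58 + 72 + 76 + ? → (2,3) = 268 − 206 = 62.
The remaining cell in row 2 is (2,4) = 268 − 200 = 68.
From row 3, 268 − (66 + 72 + 70) gives (3,4) = 60.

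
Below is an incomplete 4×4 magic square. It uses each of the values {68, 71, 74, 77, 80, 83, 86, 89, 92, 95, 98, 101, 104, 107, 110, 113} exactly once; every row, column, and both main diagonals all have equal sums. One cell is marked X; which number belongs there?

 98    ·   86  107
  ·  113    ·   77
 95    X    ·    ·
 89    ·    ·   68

The 16 entries sum to 1448, so each line sums to 1448/4 = 362.
Using row 1: 98 + 86 + 107 + ? → (1,2) = 362 − 291 = 71.
Column 1: 98 + 95 + 89 + ? = 362, so (2,1) = 80.
Column 4 needs 362; the known cells sum to 252, so (3,4) = 110.
From main diagonal, 362 − (98 + 113 + 68) gives (3,3) = 83.
The remaining cell in row 2 is (2,3) = 362 − 270 = 92.
The remaining cell in row 3 is (3,2) = 362 − 288 = 74.

74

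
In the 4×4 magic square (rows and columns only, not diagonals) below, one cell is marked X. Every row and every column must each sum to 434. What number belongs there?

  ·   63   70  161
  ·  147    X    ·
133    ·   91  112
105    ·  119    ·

From row 1, 434 − (63 + 70 + 161) gives (1,1) = 140.
From row 3, 434 − (133 + 91 + 112) gives (3,2) = 98.
From column 1, 434 − (140 + 133 + 105) gives (2,1) = 56.
Column 2: 63 + 147 + 98 + ? = 434, so (4,2) = 126.
Column 3: 70 + 91 + 119 + ? = 434, so (2,3) = 154.

154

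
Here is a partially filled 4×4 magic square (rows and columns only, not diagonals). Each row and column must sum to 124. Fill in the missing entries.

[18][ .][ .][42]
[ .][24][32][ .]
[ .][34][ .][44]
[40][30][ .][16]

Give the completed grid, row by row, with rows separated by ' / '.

18 36 28 42 / 46 24 32 22 / 20 34 26 44 / 40 30 38 16

Using row 4: 40 + 30 + 16 + ? → (4,3) = 124 − 86 = 38.
Column 2 must total 124; the given cells sum to 88, so (1,2) = 36.
The remaining cell in column 4 is (2,4) = 124 − 102 = 22.
Row 1 must total 124; the given cells sum to 96, so (1,3) = 28.
Row 2 must total 124; the given cells sum to 78, so (2,1) = 46.
Column 1: 18 + 46 + 40 + ? = 124, so (3,1) = 20.
Column 3: 28 + 32 + 38 + ? = 124, so (3,3) = 26.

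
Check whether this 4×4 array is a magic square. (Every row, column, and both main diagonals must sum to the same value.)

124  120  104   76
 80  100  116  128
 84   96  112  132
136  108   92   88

Row 1: 124 + 120 + 104 + 76 = 424.
Row 2: 80 + 100 + 116 + 128 = 424.
Row 3: 84 + 96 + 112 + 132 = 424.
Row 4: 136 + 108 + 92 + 88 = 424.
Column 1: 124 + 80 + 84 + 136 = 424.
Column 2: 120 + 100 + 96 + 108 = 424.
Column 3: 104 + 116 + 112 + 92 = 424.
Column 4: 76 + 128 + 132 + 88 = 424.
Main diagonal: 124 + 100 + 112 + 88 = 424.
Anti-diagonal: 76 + 116 + 96 + 136 = 424.
All lines sum to 424.

Yes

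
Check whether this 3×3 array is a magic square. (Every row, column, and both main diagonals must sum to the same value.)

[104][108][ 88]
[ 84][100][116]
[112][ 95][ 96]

Row 1: 104 + 108 + 88 = 300.
Row 2: 84 + 100 + 116 = 300.
Row 3: 112 + 95 + 96 = 303.
Column 1: 104 + 84 + 112 = 300.
Column 2: 108 + 100 + 95 = 303.
Column 3: 88 + 116 + 96 = 300.
Main diagonal: 104 + 100 + 96 = 300.
Anti-diagonal: 88 + 100 + 112 = 300.

No — row 3 sums to 303 but row 1 sums to 300.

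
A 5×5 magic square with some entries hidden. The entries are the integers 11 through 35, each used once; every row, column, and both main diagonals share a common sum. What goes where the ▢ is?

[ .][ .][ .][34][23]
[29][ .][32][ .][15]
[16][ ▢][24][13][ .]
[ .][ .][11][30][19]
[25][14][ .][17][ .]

The entries are 11 through 35, which sum to 575, so each line sums to 575/5 = 115.
The remaining cell in column 4 is (2,4) = 115 − 94 = 21.
From anti-diagonal, 115 − (23 + 21 + 24 + 25) gives (4,2) = 22.
Row 2: 29 + 32 + 21 + 15 + ? = 115, so (2,2) = 18.
Row 4 must total 115; the given cells sum to 82, so (4,1) = 33.
Column 1 must total 115; the given cells sum to 103, so (1,1) = 12.
From main diagonal, 115 − (12 + 18 + 24 + 30) gives (5,5) = 31.
Row 5 needs 115; the known cells sum to 87, so (5,3) = 28.
From column 3, 115 − (32 + 24 + 11 + 28) gives (1,3) = 20.
Column 5: 23 + 15 + 19 + 31 + ? = 115, so (3,5) = 27.
Row 1 needs 115; the known cells sum to 89, so (1,2) = 26.
Row 3 must total 115; the given cells sum to 80, so (3,2) = 35.

35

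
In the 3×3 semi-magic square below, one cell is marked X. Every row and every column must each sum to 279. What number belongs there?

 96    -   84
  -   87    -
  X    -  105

Row 1: 96 + 84 + ? = 279, so (1,2) = 99.
The remaining cell in column 2 is (3,2) = 279 − 186 = 93.
The remaining cell in column 3 is (2,3) = 279 − 189 = 90.
The remaining cell in row 2 is (2,1) = 279 − 177 = 102.
Row 3: 93 + 105 + ? = 279, so (3,1) = 81.

81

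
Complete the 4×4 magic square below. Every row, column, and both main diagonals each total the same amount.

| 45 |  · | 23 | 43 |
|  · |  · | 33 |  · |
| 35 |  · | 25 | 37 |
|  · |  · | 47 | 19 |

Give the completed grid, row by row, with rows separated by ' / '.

Column 3 is already complete: 23 + 33 + 25 + 47 = 128, so that is the magic constant.
From row 1, 128 − (45 + 23 + 43) gives (1,2) = 17.
Row 3 must total 128; the given cells sum to 97, so (3,2) = 31.
The remaining cell in column 4 is (2,4) = 128 − 99 = 29.
From main diagonal, 128 − (45 + 25 + 19) gives (2,2) = 39.
Using anti-diagonal: 43 + 33 + 31 + ? → (4,1) = 128 − 107 = 21.
From row 2, 128 − (39 + 33 + 29) gives (2,1) = 27.
Row 4 needs 128; the known cells sum to 87, so (4,2) = 41.

45 17 23 43 / 27 39 33 29 / 35 31 25 37 / 21 41 47 19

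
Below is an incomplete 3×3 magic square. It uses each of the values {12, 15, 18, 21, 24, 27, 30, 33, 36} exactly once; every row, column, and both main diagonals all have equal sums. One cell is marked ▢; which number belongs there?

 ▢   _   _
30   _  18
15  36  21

The 9 entries sum to 216, so each line sums to 216/3 = 72.
From row 2, 72 − (30 + 18) gives (2,2) = 24.
Column 1 must total 72; the given cells sum to 45, so (1,1) = 27.

27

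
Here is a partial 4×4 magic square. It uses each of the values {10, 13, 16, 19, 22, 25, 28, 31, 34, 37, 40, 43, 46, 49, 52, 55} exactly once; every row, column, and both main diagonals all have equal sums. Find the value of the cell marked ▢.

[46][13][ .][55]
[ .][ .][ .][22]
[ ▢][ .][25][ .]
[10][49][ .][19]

The 16 entries sum to 520, so each line sums to 520/4 = 130.
The remaining cell in row 1 is (1,3) = 130 − 114 = 16.
The remaining cell in row 4 is (4,3) = 130 − 78 = 52.
Column 3 needs 130; the known cells sum to 93, so (2,3) = 37.
From column 4, 130 − (55 + 22 + 19) gives (3,4) = 34.
Main diagonal must total 130; the given cells sum to 90, so (2,2) = 40.
Anti-diagonal: 55 + 37 + 10 + ? = 130, so (3,2) = 28.
Using row 2: 40 + 37 + 22 + ? → (2,1) = 130 − 99 = 31.
Row 3: 28 + 25 + 34 + ? = 130, so (3,1) = 43.

43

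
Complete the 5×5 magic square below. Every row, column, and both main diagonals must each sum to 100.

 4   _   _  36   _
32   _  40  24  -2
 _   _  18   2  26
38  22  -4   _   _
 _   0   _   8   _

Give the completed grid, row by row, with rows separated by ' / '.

Row 2 needs 100; the known cells sum to 94, so (2,2) = 6.
Column 4: 36 + 24 + 2 + 8 + ? = 100, so (4,4) = 30.
From main diagonal, 100 − (4 + 6 + 18 + 30) gives (5,5) = 42.
Using row 4: 38 + 22 + (-4) + 30 + ? → (4,5) = 100 − 86 = 14.
The remaining cell in column 5 is (1,5) = 100 − 80 = 20.
Anti-diagonal needs 100; the known cells sum to 84, so (5,1) = 16.
Using row 5: 16 + 0 + 8 + 42 + ? → (5,3) = 100 − 66 = 34.
Column 1: 4 + 32 + 38 + 16 + ? = 100, so (3,1) = 10.
Using column 3: 40 + 18 + (-4) + 34 + ? → (1,3) = 100 − 88 = 12.
The remaining cell in row 1 is (1,2) = 100 − 72 = 28.
From row 3, 100 − (10 + 18 + 2 + 26) gives (3,2) = 44.

4 28 12 36 20 / 32 6 40 24 -2 / 10 44 18 2 26 / 38 22 -4 30 14 / 16 0 34 8 42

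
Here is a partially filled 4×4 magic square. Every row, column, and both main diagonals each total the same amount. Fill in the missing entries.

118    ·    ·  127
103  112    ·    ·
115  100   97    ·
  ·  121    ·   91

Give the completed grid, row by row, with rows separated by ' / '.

118 85 88 127 / 103 112 109 94 / 115 100 97 106 / 82 121 124 91

Main diagonal is already complete: 118 + 112 + 97 + 91 = 418, so that is the magic constant.
Using row 3: 115 + 100 + 97 + ? → (3,4) = 418 − 312 = 106.
Column 1 must total 418; the given cells sum to 336, so (4,1) = 82.
From column 2, 418 − (112 + 100 + 121) gives (1,2) = 85.
The remaining cell in column 4 is (2,4) = 418 − 324 = 94.
Anti-diagonal must total 418; the given cells sum to 309, so (2,3) = 109.
From row 1, 418 − (118 + 85 + 127) gives (1,3) = 88.
From row 4, 418 − (82 + 121 + 91) gives (4,3) = 124.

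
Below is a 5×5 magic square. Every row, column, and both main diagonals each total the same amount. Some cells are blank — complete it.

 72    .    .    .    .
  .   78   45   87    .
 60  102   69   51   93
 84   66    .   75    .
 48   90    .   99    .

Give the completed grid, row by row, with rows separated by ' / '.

72 39 96 63 105 / 111 78 45 87 54 / 60 102 69 51 93 / 84 66 108 75 42 / 48 90 57 99 81

Row 3 is already complete: 60 + 102 + 69 + 51 + 93 = 375, so that is the magic constant.
Using column 1: 72 + 60 + 84 + 48 + ? → (2,1) = 375 − 264 = 111.
From column 2, 375 − (78 + 102 + 66 + 90) gives (1,2) = 39.
Column 4: 87 + 51 + 75 + 99 + ? = 375, so (1,4) = 63.
The remaining cell in main diagonal is (5,5) = 375 − 294 = 81.
Anti-diagonal must total 375; the given cells sum to 270, so (1,5) = 105.
Row 1 needs 375; the known cells sum to 279, so (1,3) = 96.
Row 2 must total 375; the given cells sum to 321, so (2,5) = 54.
Using row 5: 48 + 90 + 99 + 81 + ? → (5,3) = 375 − 318 = 57.
Using column 3: 96 + 45 + 69 + 57 + ? → (4,3) = 375 − 267 = 108.
Using column 5: 105 + 54 + 93 + 81 + ? → (4,5) = 375 − 333 = 42.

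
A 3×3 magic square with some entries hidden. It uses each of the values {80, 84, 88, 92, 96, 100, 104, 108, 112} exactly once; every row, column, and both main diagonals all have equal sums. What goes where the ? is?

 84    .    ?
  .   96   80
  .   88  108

100

The 9 entries sum to 864, so each line sums to 864/3 = 288.
Row 2 needs 288; the known cells sum to 176, so (2,1) = 112.
From row 3, 288 − (88 + 108) gives (3,1) = 92.
The remaining cell in column 2 is (1,2) = 288 − 184 = 104.
Column 3 must total 288; the given cells sum to 188, so (1,3) = 100.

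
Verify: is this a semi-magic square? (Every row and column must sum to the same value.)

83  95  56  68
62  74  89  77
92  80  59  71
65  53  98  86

Yes

Row 1: 83 + 95 + 56 + 68 = 302.
Row 2: 62 + 74 + 89 + 77 = 302.
Row 3: 92 + 80 + 59 + 71 = 302.
Row 4: 65 + 53 + 98 + 86 = 302.
Column 1: 83 + 62 + 92 + 65 = 302.
Column 2: 95 + 74 + 80 + 53 = 302.
Column 3: 56 + 89 + 59 + 98 = 302.
Column 4: 68 + 77 + 71 + 86 = 302.
All lines sum to 302.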